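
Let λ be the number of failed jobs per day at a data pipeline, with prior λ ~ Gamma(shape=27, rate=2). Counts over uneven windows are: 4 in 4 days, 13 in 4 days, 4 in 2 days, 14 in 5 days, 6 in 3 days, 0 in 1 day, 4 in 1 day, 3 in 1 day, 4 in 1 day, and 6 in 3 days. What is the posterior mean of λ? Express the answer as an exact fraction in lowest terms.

Total count: 4 + 13 + 4 + 14 + 6 + 0 + 4 + 3 + 4 + 6 = 58.
Total exposure: 4 + 4 + 2 + 5 + 3 + 1 + 1 + 1 + 1 + 3 = 25 days.
By Gamma–Poisson conjugacy, the posterior is Gamma(α + Σx, β + Σt) = Gamma(27 + 58, 2 + 25) = Gamma(85, 27).
Posterior mean = α'/β' = 85/27.

85/27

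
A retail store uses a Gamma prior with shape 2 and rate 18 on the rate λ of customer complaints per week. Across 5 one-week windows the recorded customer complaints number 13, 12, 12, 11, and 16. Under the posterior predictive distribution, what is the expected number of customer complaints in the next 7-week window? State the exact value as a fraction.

462/23

Total count: 13 + 12 + 12 + 11 + 16 = 64.
Total exposure: 5 weeks.
Gamma(α, β) with Poisson data over total exposure Σt gives posterior Gamma(α+Σx, β+Σt) = Gamma(66, 23).
Predictive mean over a 7-week window = T·E[λ|data] = 7·66/23 = 462/23.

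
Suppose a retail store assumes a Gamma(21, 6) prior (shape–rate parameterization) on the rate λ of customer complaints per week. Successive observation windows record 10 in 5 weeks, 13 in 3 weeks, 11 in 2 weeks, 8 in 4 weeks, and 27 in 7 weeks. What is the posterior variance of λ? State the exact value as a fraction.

10/81

Total count: 10 + 13 + 11 + 8 + 27 = 69.
Total exposure: 5 + 3 + 2 + 4 + 7 = 21 weeks.
The Gamma prior is conjugate for the Poisson rate, so λ | data ~ Gamma(21+69, 6+21) = Gamma(90, 27).
Posterior variance = α'/β'² = 90/729 = 10/81.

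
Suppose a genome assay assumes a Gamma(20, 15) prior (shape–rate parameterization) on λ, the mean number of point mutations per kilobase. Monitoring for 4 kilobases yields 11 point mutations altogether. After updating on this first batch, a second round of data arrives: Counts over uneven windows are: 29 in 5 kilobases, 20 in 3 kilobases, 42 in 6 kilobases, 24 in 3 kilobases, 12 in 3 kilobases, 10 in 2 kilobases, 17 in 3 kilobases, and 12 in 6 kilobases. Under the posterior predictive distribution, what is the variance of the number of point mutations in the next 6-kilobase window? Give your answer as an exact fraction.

Total count 11 over total exposure 4 kilobases.
After the first batch: Gamma(20 + 11, 15 + 4) = Gamma(31, 19).
Total count: 29 + 20 + 42 + 24 + 12 + 10 + 17 + 12 = 166.
Total exposure: 5 + 3 + 6 + 3 + 3 + 2 + 3 + 6 = 31 kilobases.
After the second batch: Gamma(31 + 166, 19 + 31) = Gamma(197, 50).
The posterior predictive for a window of length T is Negative Binomial with variance T·α'·(β'+T)/β'² = 6·197·56/2500 = 16548/625.

16548/625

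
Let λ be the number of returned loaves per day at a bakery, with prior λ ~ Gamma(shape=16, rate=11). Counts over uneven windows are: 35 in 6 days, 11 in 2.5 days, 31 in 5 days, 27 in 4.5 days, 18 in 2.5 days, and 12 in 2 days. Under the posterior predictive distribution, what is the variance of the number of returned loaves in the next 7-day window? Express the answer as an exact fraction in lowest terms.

170100/4489

Total count: 35 + 11 + 31 + 27 + 18 + 12 = 134.
Total exposure: 6 + 2.5 + 5 + 4.5 + 2.5 + 2 = 22.5 days.
The Gamma prior is conjugate for the Poisson rate, so λ | data ~ Gamma(16+134, 11+22.5) = Gamma(150, 67/2).
The posterior predictive for a window of length T is Negative Binomial with variance T·α'·(β'+T)/β'² = 7·150·(81/2)/(4489/4) = 170100/4489.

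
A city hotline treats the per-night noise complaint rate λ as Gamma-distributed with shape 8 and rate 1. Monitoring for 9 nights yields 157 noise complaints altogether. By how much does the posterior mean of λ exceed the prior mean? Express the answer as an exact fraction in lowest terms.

Total count 157 over total exposure 9 nights.
The Gamma prior is conjugate for the Poisson rate, so λ | data ~ Gamma(8+157, 1+9) = Gamma(165, 10).
Posterior mean = 165/10 = 33/2; prior mean = 8/1 = 8. Difference = 33/2 − 8 = 17/2.

17/2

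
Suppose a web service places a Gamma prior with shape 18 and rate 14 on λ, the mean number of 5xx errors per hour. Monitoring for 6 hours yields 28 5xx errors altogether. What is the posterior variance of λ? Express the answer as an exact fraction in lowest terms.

23/200

Total count 28 over total exposure 6 hours.
By Gamma–Poisson conjugacy, the posterior is Gamma(α + Σx, β + Σt) = Gamma(18 + 28, 14 + 6) = Gamma(46, 20).
Posterior variance = α'/β'² = 46/400 = 23/200.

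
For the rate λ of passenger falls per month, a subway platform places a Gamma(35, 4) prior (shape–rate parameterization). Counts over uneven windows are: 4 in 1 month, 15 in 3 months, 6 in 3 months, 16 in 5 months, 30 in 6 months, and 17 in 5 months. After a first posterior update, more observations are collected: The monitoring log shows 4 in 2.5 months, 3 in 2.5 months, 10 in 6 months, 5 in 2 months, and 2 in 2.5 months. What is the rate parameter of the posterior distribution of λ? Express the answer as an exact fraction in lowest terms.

Total count: 4 + 15 + 6 + 16 + 30 + 17 = 88.
Total exposure: 1 + 3 + 3 + 5 + 6 + 5 = 23 months.
After the first batch: Gamma(35 + 88, 4 + 23) = Gamma(123, 27).
Total count: 4 + 3 + 10 + 5 + 2 = 24.
Total exposure: 2.5 + 2.5 + 6 + 2 + 2.5 = 15.5 months.
After the second batch: Gamma(123 + 24, 27 + 15.5) = Gamma(147, 85/2).

85/2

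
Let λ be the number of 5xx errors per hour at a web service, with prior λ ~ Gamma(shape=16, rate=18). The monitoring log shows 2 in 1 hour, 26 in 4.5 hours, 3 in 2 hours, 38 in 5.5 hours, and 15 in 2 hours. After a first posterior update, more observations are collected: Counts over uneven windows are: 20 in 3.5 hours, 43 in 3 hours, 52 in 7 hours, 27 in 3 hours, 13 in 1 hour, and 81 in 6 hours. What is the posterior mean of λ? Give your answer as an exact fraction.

672/113

Total count: 2 + 26 + 3 + 38 + 15 = 84.
Total exposure: 1 + 4.5 + 2 + 5.5 + 2 = 15 hours.
After the first batch: Gamma(16 + 84, 18 + 15) = Gamma(100, 33).
Total count: 20 + 43 + 52 + 27 + 13 + 81 = 236.
Total exposure: 3.5 + 3 + 7 + 3 + 1 + 6 = 23.5 hours.
After the second batch: Gamma(100 + 236, 33 + 23.5) = Gamma(336, 113/2).
Posterior mean = α'/β' = 336/(113/2) = 672/113.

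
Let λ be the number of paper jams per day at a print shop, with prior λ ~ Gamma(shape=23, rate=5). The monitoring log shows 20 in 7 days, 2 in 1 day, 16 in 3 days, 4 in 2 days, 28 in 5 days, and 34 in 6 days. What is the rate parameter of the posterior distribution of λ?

29

Total count: 20 + 2 + 16 + 4 + 28 + 34 = 104.
Total exposure: 7 + 1 + 3 + 2 + 5 + 6 = 24 days.
By Gamma–Poisson conjugacy, the posterior is Gamma(α + Σx, β + Σt) = Gamma(23 + 104, 5 + 24) = Gamma(127, 29).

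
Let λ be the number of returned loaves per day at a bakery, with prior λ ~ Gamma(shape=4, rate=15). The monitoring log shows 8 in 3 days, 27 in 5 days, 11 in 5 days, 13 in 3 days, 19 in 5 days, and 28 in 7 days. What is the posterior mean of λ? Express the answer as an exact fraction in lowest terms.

Total count: 8 + 27 + 11 + 13 + 19 + 28 = 106.
Total exposure: 3 + 5 + 5 + 3 + 5 + 7 = 28 days.
Conjugate update: add total count to the shape and total exposure to the rate, giving Gamma(110, 43).
Posterior mean = α'/β' = 110/43.

110/43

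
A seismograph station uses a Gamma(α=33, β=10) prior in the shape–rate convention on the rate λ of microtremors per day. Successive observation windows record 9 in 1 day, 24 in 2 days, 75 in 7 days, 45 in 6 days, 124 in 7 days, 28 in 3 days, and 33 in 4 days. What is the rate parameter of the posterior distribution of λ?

Total count: 9 + 24 + 75 + 45 + 124 + 28 + 33 = 338.
Total exposure: 1 + 2 + 7 + 6 + 7 + 3 + 4 = 30 days.
By Gamma–Poisson conjugacy, the posterior is Gamma(α + Σx, β + Σt) = Gamma(33 + 338, 10 + 30) = Gamma(371, 40).

40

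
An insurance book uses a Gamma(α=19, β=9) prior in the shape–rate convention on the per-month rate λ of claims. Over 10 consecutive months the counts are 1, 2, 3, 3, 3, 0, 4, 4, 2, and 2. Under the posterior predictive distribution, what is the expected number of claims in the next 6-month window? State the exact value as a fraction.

258/19

Total count: 1 + 2 + 3 + 3 + 3 + 0 + 4 + 4 + 2 + 2 = 24.
Total exposure: 10 months.
Gamma(α, β) with Poisson data over total exposure Σt gives posterior Gamma(α+Σx, β+Σt) = Gamma(43, 19).
Predictive mean over a 6-month window = T·E[λ|data] = 6·43/19 = 258/19.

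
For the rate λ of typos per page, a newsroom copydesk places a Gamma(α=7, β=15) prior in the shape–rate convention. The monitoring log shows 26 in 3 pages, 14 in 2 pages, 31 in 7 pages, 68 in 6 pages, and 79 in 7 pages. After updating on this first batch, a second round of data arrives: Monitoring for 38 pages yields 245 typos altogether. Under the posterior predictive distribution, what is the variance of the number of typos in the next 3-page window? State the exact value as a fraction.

6345/338

Total count: 26 + 14 + 31 + 68 + 79 = 218.
Total exposure: 3 + 2 + 7 + 6 + 7 = 25 pages.
After the first batch: Gamma(7 + 218, 15 + 25) = Gamma(225, 40).
Total count 245 over total exposure 38 pages.
After the second batch: Gamma(225 + 245, 40 + 38) = Gamma(470, 78).
The posterior predictive for a window of length T is Negative Binomial with variance T·α'·(β'+T)/β'² = 3·470·81/6084 = 6345/338.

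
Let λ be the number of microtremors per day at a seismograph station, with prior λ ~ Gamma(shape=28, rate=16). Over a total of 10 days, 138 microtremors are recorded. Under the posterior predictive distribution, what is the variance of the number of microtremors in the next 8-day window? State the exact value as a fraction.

11288/169

Total count 138 over total exposure 10 days.
Posterior: α' = 28 + 138 = 166, β' = 16 + 10 = 26.
The posterior predictive for a window of length T is Negative Binomial with variance T·α'·(β'+T)/β'² = 8·166·34/676 = 11288/169.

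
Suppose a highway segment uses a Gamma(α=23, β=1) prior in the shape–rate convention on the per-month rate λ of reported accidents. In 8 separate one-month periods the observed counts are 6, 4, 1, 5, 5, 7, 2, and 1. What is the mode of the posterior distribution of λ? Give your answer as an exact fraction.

Total count: 6 + 4 + 1 + 5 + 5 + 7 + 2 + 1 = 31.
Total exposure: 8 months.
By Gamma–Poisson conjugacy, the posterior is Gamma(α + Σx, β + Σt) = Gamma(23 + 31, 1 + 8) = Gamma(54, 9).
Posterior mode = (α'−1)/β' = 53/9.

53/9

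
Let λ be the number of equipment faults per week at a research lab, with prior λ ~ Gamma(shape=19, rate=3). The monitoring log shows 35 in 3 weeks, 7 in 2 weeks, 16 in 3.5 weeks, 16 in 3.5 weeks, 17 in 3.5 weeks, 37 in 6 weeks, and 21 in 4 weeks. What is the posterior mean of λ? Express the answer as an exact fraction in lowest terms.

Total count: 35 + 7 + 16 + 16 + 17 + 37 + 21 = 149.
Total exposure: 3 + 2 + 3.5 + 3.5 + 3.5 + 6 + 4 = 25.5 weeks.
Conjugate update: add total count to the shape and total exposure to the rate, giving Gamma(168, 57/2).
Posterior mean = α'/β' = 168/(57/2) = 112/19.

112/19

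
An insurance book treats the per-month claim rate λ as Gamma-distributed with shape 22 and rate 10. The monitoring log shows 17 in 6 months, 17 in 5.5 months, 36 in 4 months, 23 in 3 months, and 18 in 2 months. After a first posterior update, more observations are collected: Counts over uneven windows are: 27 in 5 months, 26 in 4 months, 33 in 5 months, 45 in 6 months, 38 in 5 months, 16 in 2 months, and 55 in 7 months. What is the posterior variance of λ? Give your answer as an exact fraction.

Total count: 17 + 17 + 36 + 23 + 18 = 111.
Total exposure: 6 + 5.5 + 4 + 3 + 2 = 20.5 months.
After the first batch: Gamma(22 + 111, 10 + 20.5) = Gamma(133, 61/2).
Total count: 27 + 26 + 33 + 45 + 38 + 16 + 55 = 240.
Total exposure: 5 + 4 + 5 + 6 + 5 + 2 + 7 = 34 months.
After the second batch: Gamma(133 + 240, 61/2 + 34) = Gamma(373, 129/2).
Posterior variance = α'/β'² = 373/(16641/4) = 1492/16641.

1492/16641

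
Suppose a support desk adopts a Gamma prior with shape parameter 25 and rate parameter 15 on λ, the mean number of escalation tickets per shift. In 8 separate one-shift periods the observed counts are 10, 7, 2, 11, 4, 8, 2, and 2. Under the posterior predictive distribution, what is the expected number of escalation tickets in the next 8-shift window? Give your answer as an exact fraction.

568/23

Total count: 10 + 7 + 2 + 11 + 4 + 8 + 2 + 2 = 46.
Total exposure: 8 shifts.
Conjugate update: add total count to the shape and total exposure to the rate, giving Gamma(71, 23).
Predictive mean over an 8-shift window = T·E[λ|data] = 8·71/23 = 568/23.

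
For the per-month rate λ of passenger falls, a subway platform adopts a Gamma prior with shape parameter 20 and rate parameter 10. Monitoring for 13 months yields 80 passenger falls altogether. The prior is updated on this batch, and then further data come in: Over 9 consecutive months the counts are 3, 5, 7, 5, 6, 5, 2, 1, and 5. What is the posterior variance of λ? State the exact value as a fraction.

Total count 80 over total exposure 13 months.
After the first batch: Gamma(20 + 80, 10 + 13) = Gamma(100, 23).
Total count: 3 + 5 + 7 + 5 + 6 + 5 + 2 + 1 + 5 = 39.
Total exposure: 9 months.
After the second batch: Gamma(100 + 39, 23 + 9) = Gamma(139, 32).
Posterior variance = α'/β'² = 139/1024.

139/1024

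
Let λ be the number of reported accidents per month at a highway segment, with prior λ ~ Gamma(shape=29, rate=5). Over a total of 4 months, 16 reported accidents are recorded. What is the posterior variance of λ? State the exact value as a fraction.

5/9

Total count 16 over total exposure 4 months.
Gamma(α, β) with Poisson data over total exposure Σt gives posterior Gamma(α+Σx, β+Σt) = Gamma(45, 9).
Posterior variance = α'/β'² = 45/81 = 5/9.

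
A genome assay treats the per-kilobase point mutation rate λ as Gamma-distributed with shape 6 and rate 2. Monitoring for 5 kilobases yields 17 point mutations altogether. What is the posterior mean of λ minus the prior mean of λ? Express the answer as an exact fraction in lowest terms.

2/7

Total count 17 over total exposure 5 kilobases.
The Gamma prior is conjugate for the Poisson rate, so λ | data ~ Gamma(6+17, 2+5) = Gamma(23, 7).
Posterior mean = 23/7 = 23/7; prior mean = 6/2 = 3. Difference = 23/7 − 3 = 2/7.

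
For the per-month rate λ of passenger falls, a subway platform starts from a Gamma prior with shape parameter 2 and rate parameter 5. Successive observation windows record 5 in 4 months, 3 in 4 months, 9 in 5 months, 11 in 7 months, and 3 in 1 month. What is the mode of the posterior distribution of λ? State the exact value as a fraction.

16/13

Total count: 5 + 3 + 9 + 11 + 3 = 31.
Total exposure: 4 + 4 + 5 + 7 + 1 = 21 months.
Posterior: α' = 2 + 31 = 33, β' = 5 + 21 = 26.
Posterior mode = (α'−1)/β' = 32/26 = 16/13.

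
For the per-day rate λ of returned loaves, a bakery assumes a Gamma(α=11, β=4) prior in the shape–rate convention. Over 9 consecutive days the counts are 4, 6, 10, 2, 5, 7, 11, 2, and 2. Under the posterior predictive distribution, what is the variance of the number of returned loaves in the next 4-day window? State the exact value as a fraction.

Total count: 4 + 6 + 10 + 2 + 5 + 7 + 11 + 2 + 2 = 49.
Total exposure: 9 days.
The Gamma prior is conjugate for the Poisson rate, so λ | data ~ Gamma(11+49, 4+9) = Gamma(60, 13).
The posterior predictive for a window of length T is Negative Binomial with variance T·α'·(β'+T)/β'² = 4·60·17/169 = 4080/169.

4080/169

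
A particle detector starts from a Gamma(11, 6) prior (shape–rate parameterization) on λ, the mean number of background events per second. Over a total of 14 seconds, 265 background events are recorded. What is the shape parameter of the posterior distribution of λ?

Total count 265 over total exposure 14 seconds.
By Gamma–Poisson conjugacy, the posterior is Gamma(α + Σx, β + Σt) = Gamma(11 + 265, 6 + 14) = Gamma(276, 20).

276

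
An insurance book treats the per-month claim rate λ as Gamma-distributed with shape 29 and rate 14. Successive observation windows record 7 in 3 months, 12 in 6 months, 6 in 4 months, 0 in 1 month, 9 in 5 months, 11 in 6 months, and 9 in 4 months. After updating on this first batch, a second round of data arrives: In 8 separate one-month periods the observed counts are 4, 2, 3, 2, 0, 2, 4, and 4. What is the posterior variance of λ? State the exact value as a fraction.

104/2601

Total count: 7 + 12 + 6 + 0 + 9 + 11 + 9 = 54.
Total exposure: 3 + 6 + 4 + 1 + 5 + 6 + 4 = 29 months.
After the first batch: Gamma(29 + 54, 14 + 29) = Gamma(83, 43).
Total count: 4 + 2 + 3 + 2 + 0 + 2 + 4 + 4 = 21.
Total exposure: 8 months.
After the second batch: Gamma(83 + 21, 43 + 8) = Gamma(104, 51).
Posterior variance = α'/β'² = 104/2601.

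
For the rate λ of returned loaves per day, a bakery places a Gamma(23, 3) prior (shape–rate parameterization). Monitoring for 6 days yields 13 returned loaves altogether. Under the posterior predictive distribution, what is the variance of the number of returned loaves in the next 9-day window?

72

Total count 13 over total exposure 6 days.
Conjugate update: add total count to the shape and total exposure to the rate, giving Gamma(36, 9).
The posterior predictive for a window of length T is Negative Binomial with variance T·α'·(β'+T)/β'² = 9·36·18/81 = 72.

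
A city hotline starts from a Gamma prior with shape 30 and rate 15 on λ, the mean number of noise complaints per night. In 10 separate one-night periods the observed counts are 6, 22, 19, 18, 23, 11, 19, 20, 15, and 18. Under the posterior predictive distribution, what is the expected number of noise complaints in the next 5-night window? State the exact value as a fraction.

Total count: 6 + 22 + 19 + 18 + 23 + 11 + 19 + 20 + 15 + 18 = 171.
Total exposure: 10 nights.
Posterior: α' = 30 + 171 = 201, β' = 15 + 10 = 25.
Predictive mean over a 5-night window = T·E[λ|data] = 5·201/25 = 201/5.

201/5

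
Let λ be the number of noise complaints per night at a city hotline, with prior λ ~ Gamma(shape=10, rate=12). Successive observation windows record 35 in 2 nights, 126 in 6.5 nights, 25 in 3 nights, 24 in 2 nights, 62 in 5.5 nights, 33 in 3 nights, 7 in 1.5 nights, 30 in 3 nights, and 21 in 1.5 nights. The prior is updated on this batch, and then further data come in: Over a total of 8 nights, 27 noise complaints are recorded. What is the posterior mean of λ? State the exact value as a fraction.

25/3

Total count: 35 + 126 + 25 + 24 + 62 + 33 + 7 + 30 + 21 = 363.
Total exposure: 2 + 6.5 + 3 + 2 + 5.5 + 3 + 1.5 + 3 + 1.5 = 28 nights.
After the first batch: Gamma(10 + 363, 12 + 28) = Gamma(373, 40).
Total count 27 over total exposure 8 nights.
After the second batch: Gamma(373 + 27, 40 + 8) = Gamma(400, 48).
Posterior mean = α'/β' = 400/48 = 25/3.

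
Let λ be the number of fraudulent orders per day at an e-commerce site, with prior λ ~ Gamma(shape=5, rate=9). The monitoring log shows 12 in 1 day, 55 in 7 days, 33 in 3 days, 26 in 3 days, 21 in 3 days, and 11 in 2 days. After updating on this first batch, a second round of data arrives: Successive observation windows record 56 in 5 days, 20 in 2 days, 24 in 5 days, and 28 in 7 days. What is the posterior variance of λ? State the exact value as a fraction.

Total count: 12 + 55 + 33 + 26 + 21 + 11 = 158.
Total exposure: 1 + 7 + 3 + 3 + 3 + 2 = 19 days.
After the first batch: Gamma(5 + 158, 9 + 19) = Gamma(163, 28).
Total count: 56 + 20 + 24 + 28 = 128.
Total exposure: 5 + 2 + 5 + 7 = 19 days.
After the second batch: Gamma(163 + 128, 28 + 19) = Gamma(291, 47).
Posterior variance = α'/β'² = 291/2209.

291/2209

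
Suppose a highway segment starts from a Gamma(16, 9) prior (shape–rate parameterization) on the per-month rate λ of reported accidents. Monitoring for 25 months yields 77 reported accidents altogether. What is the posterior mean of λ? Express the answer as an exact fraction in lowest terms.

93/34

Total count 77 over total exposure 25 months.
The Gamma prior is conjugate for the Poisson rate, so λ | data ~ Gamma(16+77, 9+25) = Gamma(93, 34).
Posterior mean = α'/β' = 93/34.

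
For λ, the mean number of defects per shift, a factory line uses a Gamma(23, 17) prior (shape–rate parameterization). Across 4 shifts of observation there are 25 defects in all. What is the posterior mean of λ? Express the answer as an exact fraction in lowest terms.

Total count 25 over total exposure 4 shifts.
The Gamma prior is conjugate for the Poisson rate, so λ | data ~ Gamma(23+25, 17+4) = Gamma(48, 21).
Posterior mean = α'/β' = 48/21 = 16/7.

16/7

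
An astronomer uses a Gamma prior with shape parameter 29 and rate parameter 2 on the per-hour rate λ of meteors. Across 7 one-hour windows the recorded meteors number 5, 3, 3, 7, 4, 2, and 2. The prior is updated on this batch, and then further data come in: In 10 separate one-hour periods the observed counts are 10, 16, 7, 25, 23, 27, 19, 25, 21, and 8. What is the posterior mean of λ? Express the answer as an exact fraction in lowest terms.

Total count: 5 + 3 + 3 + 7 + 4 + 2 + 2 = 26.
Total exposure: 7 hours.
After the first batch: Gamma(29 + 26, 2 + 7) = Gamma(55, 9).
Total count: 10 + 16 + 7 + 25 + 23 + 27 + 19 + 25 + 21 + 8 = 181.
Total exposure: 10 hours.
After the second batch: Gamma(55 + 181, 9 + 10) = Gamma(236, 19).
Posterior mean = α'/β' = 236/19.

236/19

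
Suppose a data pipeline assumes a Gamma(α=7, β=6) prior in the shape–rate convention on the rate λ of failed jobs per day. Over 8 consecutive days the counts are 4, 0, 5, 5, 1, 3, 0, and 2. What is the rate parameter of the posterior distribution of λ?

Total count: 4 + 0 + 5 + 5 + 1 + 3 + 0 + 2 = 20.
Total exposure: 8 days.
Conjugate update: add total count to the shape and total exposure to the rate, giving Gamma(27, 14).

14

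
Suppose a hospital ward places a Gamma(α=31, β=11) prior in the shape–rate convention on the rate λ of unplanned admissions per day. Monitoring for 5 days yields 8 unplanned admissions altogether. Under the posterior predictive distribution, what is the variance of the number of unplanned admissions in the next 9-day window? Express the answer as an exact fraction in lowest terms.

8775/256

Total count 8 over total exposure 5 days.
The Gamma prior is conjugate for the Poisson rate, so λ | data ~ Gamma(31+8, 11+5) = Gamma(39, 16).
The posterior predictive for a window of length T is Negative Binomial with variance T·α'·(β'+T)/β'² = 9·39·25/256 = 8775/256.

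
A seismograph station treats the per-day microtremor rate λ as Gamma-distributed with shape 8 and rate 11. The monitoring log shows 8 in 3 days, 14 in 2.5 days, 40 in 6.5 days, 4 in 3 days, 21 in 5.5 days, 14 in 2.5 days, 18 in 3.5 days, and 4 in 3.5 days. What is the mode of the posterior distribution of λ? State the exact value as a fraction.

130/41

Total count: 8 + 14 + 40 + 4 + 21 + 14 + 18 + 4 = 123.
Total exposure: 3 + 2.5 + 6.5 + 3 + 5.5 + 2.5 + 3.5 + 3.5 = 30 days.
By Gamma–Poisson conjugacy, the posterior is Gamma(α + Σx, β + Σt) = Gamma(8 + 123, 11 + 30) = Gamma(131, 41).
Posterior mode = (α'−1)/β' = 130/41.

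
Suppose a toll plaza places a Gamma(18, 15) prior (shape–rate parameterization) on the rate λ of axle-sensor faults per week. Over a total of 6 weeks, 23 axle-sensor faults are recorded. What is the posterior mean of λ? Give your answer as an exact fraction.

Total count 23 over total exposure 6 weeks.
By Gamma–Poisson conjugacy, the posterior is Gamma(α + Σx, β + Σt) = Gamma(18 + 23, 15 + 6) = Gamma(41, 21).
Posterior mean = α'/β' = 41/21.

41/21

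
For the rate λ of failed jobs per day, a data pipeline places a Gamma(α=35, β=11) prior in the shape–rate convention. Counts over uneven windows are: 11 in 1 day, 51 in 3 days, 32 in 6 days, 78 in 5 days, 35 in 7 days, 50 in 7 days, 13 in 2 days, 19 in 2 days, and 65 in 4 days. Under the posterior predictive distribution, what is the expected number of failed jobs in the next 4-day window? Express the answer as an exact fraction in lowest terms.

Total count: 11 + 51 + 32 + 78 + 35 + 50 + 13 + 19 + 65 = 354.
Total exposure: 1 + 3 + 6 + 5 + 7 + 7 + 2 + 2 + 4 = 37 days.
Gamma(α, β) with Poisson data over total exposure Σt gives posterior Gamma(α+Σx, β+Σt) = Gamma(389, 48).
Predictive mean over a 4-day window = T·E[λ|data] = 4·389/48 = 389/12.

389/12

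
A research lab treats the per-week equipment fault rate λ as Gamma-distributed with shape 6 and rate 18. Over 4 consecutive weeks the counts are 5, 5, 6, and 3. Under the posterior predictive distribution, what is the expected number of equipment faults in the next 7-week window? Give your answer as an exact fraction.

Total count: 5 + 5 + 6 + 3 = 19.
Total exposure: 4 weeks.
Conjugate update: add total count to the shape and total exposure to the rate, giving Gamma(25, 22).
Predictive mean over a 7-week window = T·E[λ|data] = 7·25/22 = 175/22.

175/22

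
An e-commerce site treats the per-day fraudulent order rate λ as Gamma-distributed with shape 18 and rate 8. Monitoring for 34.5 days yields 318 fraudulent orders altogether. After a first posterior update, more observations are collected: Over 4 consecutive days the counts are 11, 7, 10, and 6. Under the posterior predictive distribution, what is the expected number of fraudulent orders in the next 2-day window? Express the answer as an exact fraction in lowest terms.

1480/93

Total count 318 over total exposure 34.5 days.
After the first batch: Gamma(18 + 318, 8 + 34.5) = Gamma(336, 85/2).
Total count: 11 + 7 + 10 + 6 = 34.
Total exposure: 4 days.
After the second batch: Gamma(336 + 34, 85/2 + 4) = Gamma(370, 93/2).
Predictive mean over a 2-day window = T·E[λ|data] = 2·370/(93/2) = 1480/93.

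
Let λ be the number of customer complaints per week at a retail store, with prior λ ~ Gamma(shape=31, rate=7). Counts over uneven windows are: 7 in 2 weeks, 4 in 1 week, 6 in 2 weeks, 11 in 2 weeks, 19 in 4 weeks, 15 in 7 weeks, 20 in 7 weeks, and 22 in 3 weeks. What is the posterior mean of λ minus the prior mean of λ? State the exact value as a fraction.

Total count: 7 + 4 + 6 + 11 + 19 + 15 + 20 + 22 = 104.
Total exposure: 2 + 1 + 2 + 2 + 4 + 7 + 7 + 3 = 28 weeks.
Posterior: α' = 31 + 104 = 135, β' = 7 + 28 = 35.
Posterior mean = 135/35 = 27/7; prior mean = 31/7 = 31/7. Difference = 27/7 − 31/7 = -4/7.

-4/7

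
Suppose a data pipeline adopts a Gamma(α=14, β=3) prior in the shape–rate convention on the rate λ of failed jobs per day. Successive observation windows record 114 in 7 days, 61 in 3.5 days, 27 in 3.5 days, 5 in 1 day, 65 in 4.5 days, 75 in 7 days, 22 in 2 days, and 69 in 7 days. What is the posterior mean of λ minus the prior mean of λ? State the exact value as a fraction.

Total count: 114 + 61 + 27 + 5 + 65 + 75 + 22 + 69 = 438.
Total exposure: 7 + 3.5 + 3.5 + 1 + 4.5 + 7 + 2 + 7 = 35.5 days.
The Gamma prior is conjugate for the Poisson rate, so λ | data ~ Gamma(14+438, 3+35.5) = Gamma(452, 77/2).
Posterior mean = 452/(77/2) = 904/77; prior mean = 14/3 = 14/3. Difference = 904/77 − 14/3 = 1634/231.

1634/231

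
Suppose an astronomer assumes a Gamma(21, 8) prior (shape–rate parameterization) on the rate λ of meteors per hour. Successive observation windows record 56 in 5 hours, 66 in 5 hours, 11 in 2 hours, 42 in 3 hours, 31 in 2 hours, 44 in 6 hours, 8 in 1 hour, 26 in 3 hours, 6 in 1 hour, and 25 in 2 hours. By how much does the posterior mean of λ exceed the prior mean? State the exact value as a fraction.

Total count: 56 + 66 + 11 + 42 + 31 + 44 + 8 + 26 + 6 + 25 = 315.
Total exposure: 5 + 5 + 2 + 3 + 2 + 6 + 1 + 3 + 1 + 2 = 30 hours.
Conjugate update: add total count to the shape and total exposure to the rate, giving Gamma(336, 38).
Posterior mean = 336/38 = 168/19; prior mean = 21/8 = 21/8. Difference = 168/19 − 21/8 = 945/152.

945/152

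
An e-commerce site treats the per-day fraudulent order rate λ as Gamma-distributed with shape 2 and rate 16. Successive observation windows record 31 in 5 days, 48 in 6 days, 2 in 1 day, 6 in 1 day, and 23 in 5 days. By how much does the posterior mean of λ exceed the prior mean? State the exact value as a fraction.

Total count: 31 + 48 + 2 + 6 + 23 = 110.
Total exposure: 5 + 6 + 1 + 1 + 5 = 18 days.
By Gamma–Poisson conjugacy, the posterior is Gamma(α + Σx, β + Σt) = Gamma(2 + 110, 16 + 18) = Gamma(112, 34).
Posterior mean = 112/34 = 56/17; prior mean = 2/16 = 1/8. Difference = 56/17 − 1/8 = 431/136.

431/136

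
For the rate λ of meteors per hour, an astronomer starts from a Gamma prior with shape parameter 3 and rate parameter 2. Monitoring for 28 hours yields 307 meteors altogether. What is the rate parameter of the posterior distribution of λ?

30

Total count 307 over total exposure 28 hours.
Conjugate update: add total count to the shape and total exposure to the rate, giving Gamma(310, 30).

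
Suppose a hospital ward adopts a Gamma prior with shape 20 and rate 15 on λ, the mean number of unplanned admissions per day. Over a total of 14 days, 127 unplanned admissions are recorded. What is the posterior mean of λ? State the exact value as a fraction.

Total count 127 over total exposure 14 days.
The Gamma prior is conjugate for the Poisson rate, so λ | data ~ Gamma(20+127, 15+14) = Gamma(147, 29).
Posterior mean = α'/β' = 147/29.

147/29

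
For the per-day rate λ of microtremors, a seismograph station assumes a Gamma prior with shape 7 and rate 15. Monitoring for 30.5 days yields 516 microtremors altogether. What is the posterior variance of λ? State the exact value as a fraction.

2092/8281

Total count 516 over total exposure 30.5 days.
Posterior: α' = 7 + 516 = 523, β' = 15 + 30.5 = 91/2.
Posterior variance = α'/β'² = 523/(8281/4) = 2092/8281.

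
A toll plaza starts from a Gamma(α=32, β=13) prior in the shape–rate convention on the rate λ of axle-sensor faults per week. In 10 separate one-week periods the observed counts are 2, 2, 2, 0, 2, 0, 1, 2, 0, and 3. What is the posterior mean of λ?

2

Total count: 2 + 2 + 2 + 0 + 2 + 0 + 1 + 2 + 0 + 3 = 14.
Total exposure: 10 weeks.
Gamma(α, β) with Poisson data over total exposure Σt gives posterior Gamma(α+Σx, β+Σt) = Gamma(46, 23).
Posterior mean = α'/β' = 46/23 = 2.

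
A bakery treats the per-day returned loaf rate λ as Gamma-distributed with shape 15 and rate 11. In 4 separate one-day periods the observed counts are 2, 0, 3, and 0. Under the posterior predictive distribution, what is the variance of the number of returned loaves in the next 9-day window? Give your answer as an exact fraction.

96/5

Total count: 2 + 0 + 3 + 0 = 5.
Total exposure: 4 days.
Gamma(α, β) with Poisson data over total exposure Σt gives posterior Gamma(α+Σx, β+Σt) = Gamma(20, 15).
The posterior predictive for a window of length T is Negative Binomial with variance T·α'·(β'+T)/β'² = 9·20·24/225 = 96/5.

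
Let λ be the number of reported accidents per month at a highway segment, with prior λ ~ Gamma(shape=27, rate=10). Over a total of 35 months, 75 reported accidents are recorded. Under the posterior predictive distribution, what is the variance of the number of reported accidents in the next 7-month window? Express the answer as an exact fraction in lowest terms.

12376/675

Total count 75 over total exposure 35 months.
Posterior: α' = 27 + 75 = 102, β' = 10 + 35 = 45.
The posterior predictive for a window of length T is Negative Binomial with variance T·α'·(β'+T)/β'² = 7·102·52/2025 = 12376/675.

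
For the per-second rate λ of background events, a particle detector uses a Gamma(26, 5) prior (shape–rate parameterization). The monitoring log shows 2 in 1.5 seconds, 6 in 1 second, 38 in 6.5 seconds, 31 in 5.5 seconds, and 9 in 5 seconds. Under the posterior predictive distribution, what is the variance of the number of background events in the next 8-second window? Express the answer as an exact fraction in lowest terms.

16640/343

Total count: 2 + 6 + 38 + 31 + 9 = 86.
Total exposure: 1.5 + 1 + 6.5 + 5.5 + 5 = 19.5 seconds.
Conjugate update: add total count to the shape and total exposure to the rate, giving Gamma(112, 49/2).
The posterior predictive for a window of length T is Negative Binomial with variance T·α'·(β'+T)/β'² = 8·112·(65/2)/(2401/4) = 16640/343.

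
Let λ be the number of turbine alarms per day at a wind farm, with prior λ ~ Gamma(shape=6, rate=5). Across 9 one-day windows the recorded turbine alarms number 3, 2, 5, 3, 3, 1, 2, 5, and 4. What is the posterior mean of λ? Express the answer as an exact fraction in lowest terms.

17/7

Total count: 3 + 2 + 5 + 3 + 3 + 1 + 2 + 5 + 4 = 28.
Total exposure: 9 days.
The Gamma prior is conjugate for the Poisson rate, so λ | data ~ Gamma(6+28, 5+9) = Gamma(34, 14).
Posterior mean = α'/β' = 34/14 = 17/7.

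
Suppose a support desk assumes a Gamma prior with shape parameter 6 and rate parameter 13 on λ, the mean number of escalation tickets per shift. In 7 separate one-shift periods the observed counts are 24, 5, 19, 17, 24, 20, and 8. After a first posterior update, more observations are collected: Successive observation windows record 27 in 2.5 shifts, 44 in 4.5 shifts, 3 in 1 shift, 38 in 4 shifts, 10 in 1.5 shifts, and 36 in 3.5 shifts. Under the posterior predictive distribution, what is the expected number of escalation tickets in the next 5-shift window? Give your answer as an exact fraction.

Total count: 24 + 5 + 19 + 17 + 24 + 20 + 8 = 117.
Total exposure: 7 shifts.
After the first batch: Gamma(6 + 117, 13 + 7) = Gamma(123, 20).
Total count: 27 + 44 + 3 + 38 + 10 + 36 = 158.
Total exposure: 2.5 + 4.5 + 1 + 4 + 1.5 + 3.5 = 17 shifts.
After the second batch: Gamma(123 + 158, 20 + 17) = Gamma(281, 37).
Predictive mean over a 5-shift window = T·E[λ|data] = 5·281/37 = 1405/37.

1405/37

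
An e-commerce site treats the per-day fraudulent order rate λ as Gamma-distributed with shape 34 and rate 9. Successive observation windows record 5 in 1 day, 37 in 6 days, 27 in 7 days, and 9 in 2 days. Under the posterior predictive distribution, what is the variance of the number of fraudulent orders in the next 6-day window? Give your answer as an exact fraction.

Total count: 5 + 37 + 27 + 9 = 78.
Total exposure: 1 + 6 + 7 + 2 = 16 days.
The Gamma prior is conjugate for the Poisson rate, so λ | data ~ Gamma(34+78, 9+16) = Gamma(112, 25).
The posterior predictive for a window of length T is Negative Binomial with variance T·α'·(β'+T)/β'² = 6·112·31/625 = 20832/625.

20832/625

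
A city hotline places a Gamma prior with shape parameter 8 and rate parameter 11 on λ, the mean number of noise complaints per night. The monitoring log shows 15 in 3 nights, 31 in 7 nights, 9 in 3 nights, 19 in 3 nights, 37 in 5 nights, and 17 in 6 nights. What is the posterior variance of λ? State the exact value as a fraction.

Total count: 15 + 31 + 9 + 19 + 37 + 17 = 128.
Total exposure: 3 + 7 + 3 + 3 + 5 + 6 = 27 nights.
Posterior: α' = 8 + 128 = 136, β' = 11 + 27 = 38.
Posterior variance = α'/β'² = 136/1444 = 34/361.

34/361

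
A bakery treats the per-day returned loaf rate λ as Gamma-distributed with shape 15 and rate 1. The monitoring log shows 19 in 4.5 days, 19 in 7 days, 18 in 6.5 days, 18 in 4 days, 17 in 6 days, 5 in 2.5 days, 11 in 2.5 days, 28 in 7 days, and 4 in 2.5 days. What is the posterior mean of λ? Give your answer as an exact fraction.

Total count: 19 + 19 + 18 + 18 + 17 + 5 + 11 + 28 + 4 = 139.
Total exposure: 4.5 + 7 + 6.5 + 4 + 6 + 2.5 + 2.5 + 7 + 2.5 = 42.5 days.
The Gamma prior is conjugate for the Poisson rate, so λ | data ~ Gamma(15+139, 1+42.5) = Gamma(154, 87/2).
Posterior mean = α'/β' = 154/(87/2) = 308/87.

308/87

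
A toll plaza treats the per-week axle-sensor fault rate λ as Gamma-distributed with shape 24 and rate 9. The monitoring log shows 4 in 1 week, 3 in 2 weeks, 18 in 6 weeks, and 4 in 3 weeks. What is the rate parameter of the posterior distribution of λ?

Total count: 4 + 3 + 18 + 4 = 29.
Total exposure: 1 + 2 + 6 + 3 = 12 weeks.
Conjugate update: add total count to the shape and total exposure to the rate, giving Gamma(53, 21).

21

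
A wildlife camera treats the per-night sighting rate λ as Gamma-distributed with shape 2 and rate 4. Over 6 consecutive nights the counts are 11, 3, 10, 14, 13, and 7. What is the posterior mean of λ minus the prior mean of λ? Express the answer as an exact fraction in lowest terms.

11/2

Total count: 11 + 3 + 10 + 14 + 13 + 7 = 58.
Total exposure: 6 nights.
By Gamma–Poisson conjugacy, the posterior is Gamma(α + Σx, β + Σt) = Gamma(2 + 58, 4 + 6) = Gamma(60, 10).
Posterior mean = 60/10 = 6; prior mean = 2/4 = 1/2. Difference = 6 − 1/2 = 11/2.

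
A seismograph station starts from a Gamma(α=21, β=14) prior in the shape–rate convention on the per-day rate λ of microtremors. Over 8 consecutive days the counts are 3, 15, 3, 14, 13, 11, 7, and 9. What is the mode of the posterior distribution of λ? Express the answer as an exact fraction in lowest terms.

95/22

Total count: 3 + 15 + 3 + 14 + 13 + 11 + 7 + 9 = 75.
Total exposure: 8 days.
By Gamma–Poisson conjugacy, the posterior is Gamma(α + Σx, β + Σt) = Gamma(21 + 75, 14 + 8) = Gamma(96, 22).
Posterior mode = (α'−1)/β' = 95/22.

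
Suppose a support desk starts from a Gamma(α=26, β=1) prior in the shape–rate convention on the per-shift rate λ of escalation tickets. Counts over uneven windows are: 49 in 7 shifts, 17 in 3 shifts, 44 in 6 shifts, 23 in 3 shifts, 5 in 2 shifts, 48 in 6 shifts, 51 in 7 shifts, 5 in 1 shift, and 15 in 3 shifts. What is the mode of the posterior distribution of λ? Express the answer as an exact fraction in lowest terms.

Total count: 49 + 17 + 44 + 23 + 5 + 48 + 51 + 5 + 15 = 257.
Total exposure: 7 + 3 + 6 + 3 + 2 + 6 + 7 + 1 + 3 = 38 shifts.
Gamma(α, β) with Poisson data over total exposure Σt gives posterior Gamma(α+Σx, β+Σt) = Gamma(283, 39).
Posterior mode = (α'−1)/β' = 282/39 = 94/13.

94/13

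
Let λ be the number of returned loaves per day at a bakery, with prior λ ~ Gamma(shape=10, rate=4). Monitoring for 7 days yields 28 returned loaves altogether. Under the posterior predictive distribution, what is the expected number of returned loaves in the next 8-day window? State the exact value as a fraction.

Total count 28 over total exposure 7 days.
Posterior: α' = 10 + 28 = 38, β' = 4 + 7 = 11.
Predictive mean over an 8-day window = T·E[λ|data] = 8·38/11 = 304/11.

304/11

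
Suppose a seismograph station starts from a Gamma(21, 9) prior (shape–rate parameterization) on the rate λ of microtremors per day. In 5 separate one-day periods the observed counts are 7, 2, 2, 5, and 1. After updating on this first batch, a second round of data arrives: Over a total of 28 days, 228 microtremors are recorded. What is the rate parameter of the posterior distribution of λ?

Total count: 7 + 2 + 2 + 5 + 1 = 17.
Total exposure: 5 days.
After the first batch: Gamma(21 + 17, 9 + 5) = Gamma(38, 14).
Total count 228 over total exposure 28 days.
After the second batch: Gamma(38 + 228, 14 + 28) = Gamma(266, 42).

42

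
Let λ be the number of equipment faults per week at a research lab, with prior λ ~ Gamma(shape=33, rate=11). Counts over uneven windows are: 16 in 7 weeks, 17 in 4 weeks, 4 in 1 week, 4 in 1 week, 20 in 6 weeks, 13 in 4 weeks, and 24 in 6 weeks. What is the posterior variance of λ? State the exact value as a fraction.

Total count: 16 + 17 + 4 + 4 + 20 + 13 + 24 = 98.
Total exposure: 7 + 4 + 1 + 1 + 6 + 4 + 6 = 29 weeks.
By Gamma–Poisson conjugacy, the posterior is Gamma(α + Σx, β + Σt) = Gamma(33 + 98, 11 + 29) = Gamma(131, 40).
Posterior variance = α'/β'² = 131/1600.

131/1600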